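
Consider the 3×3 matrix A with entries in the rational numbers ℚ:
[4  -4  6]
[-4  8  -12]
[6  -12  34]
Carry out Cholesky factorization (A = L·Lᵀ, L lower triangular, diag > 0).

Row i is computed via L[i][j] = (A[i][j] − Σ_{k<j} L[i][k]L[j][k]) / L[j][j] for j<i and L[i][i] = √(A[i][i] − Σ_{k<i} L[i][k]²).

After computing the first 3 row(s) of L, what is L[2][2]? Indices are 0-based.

L[2][2] = 4

Step 1: L[0][0] = √(4) = 2.
  L[1][0] = (-4) / L[0][0] = -2.
Step 2: L[1][1] = √(4) = 2.
  L[2][0] = (6) / L[0][0] = 3.
  L[2][1] = (-6) / L[1][1] = -3.
Step 3: L[2][2] = √(16) = 4.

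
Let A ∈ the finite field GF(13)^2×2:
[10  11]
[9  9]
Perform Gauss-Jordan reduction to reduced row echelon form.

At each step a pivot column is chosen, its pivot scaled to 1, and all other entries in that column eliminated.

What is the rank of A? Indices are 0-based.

pivot(0,0)=10: scale R0 → (1, 5)
  clear (1,0): R1 −= (9)R0 → (0, 3)
pivot(1,1)=3: scale R1 → (0, 1)
  clear (0,1): R0 −= (5)R1 → (1, 0)

rank = 2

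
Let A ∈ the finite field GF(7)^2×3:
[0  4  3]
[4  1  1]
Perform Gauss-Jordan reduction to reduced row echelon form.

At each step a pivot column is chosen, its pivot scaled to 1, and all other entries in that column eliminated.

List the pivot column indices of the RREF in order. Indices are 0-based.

pivot columns: 0, 1

pivot(0,0): swap R0↔R1
pivot(0,0)=4: scale R0 → (1, 2, 2)
pivot(1,1)=4: scale R1 → (0, 1, 6)
  clear (0,1): R0 −= (2)R1 → (1, 0, 4)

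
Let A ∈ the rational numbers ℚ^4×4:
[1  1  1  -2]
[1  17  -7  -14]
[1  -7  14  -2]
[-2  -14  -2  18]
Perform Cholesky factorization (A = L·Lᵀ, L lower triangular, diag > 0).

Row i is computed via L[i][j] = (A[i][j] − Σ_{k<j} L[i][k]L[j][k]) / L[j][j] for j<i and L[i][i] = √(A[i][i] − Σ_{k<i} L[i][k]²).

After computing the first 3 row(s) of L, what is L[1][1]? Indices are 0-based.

L[1][1] = 4

Step 1: L[0][0] = √(1) = 1.
  L[1][0] = (1) / L[0][0] = 1.
Step 2: L[1][1] = √(16) = 4.
  L[2][0] = (1) / L[0][0] = 1.
  L[2][1] = (-8) / L[1][1] = -2.
Step 3: L[2][2] = √(9) = 3.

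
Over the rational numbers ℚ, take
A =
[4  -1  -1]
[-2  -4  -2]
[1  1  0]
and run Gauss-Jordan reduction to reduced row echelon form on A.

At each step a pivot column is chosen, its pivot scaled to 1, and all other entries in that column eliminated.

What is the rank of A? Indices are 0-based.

rank = 3

pivot(0,0)=4: scale R0 → (1, -1/4, -1/4)
  clear (1,0): R1 −= (-2)R0 → (0, -9/2, -5/2)
  clear (2,0): R2 −= (1)R0 → (0, 5/4, 1/4)
pivot(1,1)=-9/2: scale R1 → (0, 1, 5/9)
  clear (0,1): R0 −= (-1/4)R1 → (1, 0, -1/9)
  clear (2,1): R2 −= (5/4)R1 → (0, 0, -4/9)
pivot(2,2)=-4/9: scale R2 → (0, 0, 1)
  clear (0,2): R0 −= (-1/9)R2 → (1, 0, 0)
  clear (1,2): R1 −= (5/9)R2 → (0, 1, 0)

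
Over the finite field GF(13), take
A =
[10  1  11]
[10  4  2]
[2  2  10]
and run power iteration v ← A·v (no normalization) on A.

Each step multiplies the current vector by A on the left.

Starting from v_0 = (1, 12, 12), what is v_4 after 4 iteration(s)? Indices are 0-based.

v_4 = (10, 11, 8)

v_0 = (1, 12, 12).
v_1 = A·v_0 = (11, 4, 3).
v_2 = A·v_1 = (4, 2, 8).
v_3 = A·v_2 = (0, 12, 1).
v_4 = A·v_3 = (10, 11, 8).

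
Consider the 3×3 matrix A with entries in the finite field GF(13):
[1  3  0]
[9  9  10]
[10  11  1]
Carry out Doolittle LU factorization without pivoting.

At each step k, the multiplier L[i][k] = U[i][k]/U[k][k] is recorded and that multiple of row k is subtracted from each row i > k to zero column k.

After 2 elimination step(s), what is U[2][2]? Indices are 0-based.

U[2][2] = 2

k=0: U[0][0]=1
  eliminate (1,0): mult=9, new row 1: (0, 8, 10); set L[1][0]=9
  eliminate (2,0): mult=10, new row 2: (0, 7, 1); set L[2][0]=10
k=1: U[1][1]=8
  eliminate (2,1): mult=9, new row 2: (0, 0, 2); set L[2][1]=9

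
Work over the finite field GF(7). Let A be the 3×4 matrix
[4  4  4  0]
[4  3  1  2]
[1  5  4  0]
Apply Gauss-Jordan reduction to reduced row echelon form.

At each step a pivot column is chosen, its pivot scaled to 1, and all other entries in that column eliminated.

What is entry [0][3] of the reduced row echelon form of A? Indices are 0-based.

M[0][3] = 1

[1] R0 /= 4  ⇒  (1, 1, 1, 0)
     R1 -= 4·R0  ⇒  (0, 6, 4, 2)
     R2 -= 1·R0  ⇒  (0, 4, 3, 0)
[2] R1 /= 6  ⇒  (0, 1, 3, 5)
     R0 -= 1·R1  ⇒  (1, 0, 5, 2)
     R2 -= 4·R1  ⇒  (0, 0, 5, 1)
[3] R2 /= 5  ⇒  (0, 0, 1, 3)
     R0 -= 5·R2  ⇒  (1, 0, 0, 1)
     R1 -= 3·R2  ⇒  (0, 1, 0, 3)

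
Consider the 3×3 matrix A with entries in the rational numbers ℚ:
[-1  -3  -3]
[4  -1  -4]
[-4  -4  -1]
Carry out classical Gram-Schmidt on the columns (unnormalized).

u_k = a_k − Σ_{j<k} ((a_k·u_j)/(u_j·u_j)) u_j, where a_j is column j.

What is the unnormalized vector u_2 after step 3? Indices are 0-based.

u_2 = (-100/211, 40/211, 65/211)

Step 1: u_0 = a_0 = (-1, 4, -4).
Step 2: u_1 = a_1 − (5/11)·u_0 = (-28/11, -31/11, -24/11).
Step 3: u_2 = a_2 − (-3/11)·u_0 − (232/211)·u_1 = (-100/211, 40/211, 65/211).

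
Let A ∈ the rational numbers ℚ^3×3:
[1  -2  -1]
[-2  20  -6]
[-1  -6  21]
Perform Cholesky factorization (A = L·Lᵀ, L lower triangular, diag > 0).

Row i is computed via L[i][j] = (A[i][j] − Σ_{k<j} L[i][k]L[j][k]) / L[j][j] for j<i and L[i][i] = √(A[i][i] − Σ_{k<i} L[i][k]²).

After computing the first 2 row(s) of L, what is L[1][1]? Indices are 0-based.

Step 1: L[0][0] = √(1) = 1.
  L[1][0] = (-2) / L[0][0] = -2.
Step 2: L[1][1] = √(16) = 4.

L[1][1] = 4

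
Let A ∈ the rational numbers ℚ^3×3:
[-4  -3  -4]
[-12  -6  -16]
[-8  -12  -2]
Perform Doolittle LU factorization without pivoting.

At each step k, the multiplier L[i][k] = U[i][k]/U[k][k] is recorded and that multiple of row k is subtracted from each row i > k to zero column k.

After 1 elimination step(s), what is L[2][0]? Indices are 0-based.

[col 0] pivot -4
  R1 -= 3*R0 → (0, 3, -4)  (L[1][0] := 3)
  R2 -= 2*R0 → (0, -6, 6)  (L[2][0] := 2)

L[2][0] = 2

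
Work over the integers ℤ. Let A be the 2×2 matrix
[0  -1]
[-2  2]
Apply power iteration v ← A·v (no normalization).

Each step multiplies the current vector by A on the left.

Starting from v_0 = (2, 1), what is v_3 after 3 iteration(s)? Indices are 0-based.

v_0 = (2, 1).
v_1 = A·v_0 = (-1, -2).
v_2 = A·v_1 = (2, -2).
v_3 = A·v_2 = (2, -8).

v_3 = (2, -8)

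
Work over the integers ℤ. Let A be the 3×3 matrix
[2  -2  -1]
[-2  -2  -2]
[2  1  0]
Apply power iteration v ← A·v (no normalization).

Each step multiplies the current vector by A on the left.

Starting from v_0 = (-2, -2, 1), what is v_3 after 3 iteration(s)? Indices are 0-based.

v_3 = (-24, 4, -14)

v_0 = (-2, -2, 1).
v_1 = A·v_0 = (-1, 6, -6).
v_2 = A·v_1 = (-8, 2, 4).
v_3 = A·v_2 = (-24, 4, -14).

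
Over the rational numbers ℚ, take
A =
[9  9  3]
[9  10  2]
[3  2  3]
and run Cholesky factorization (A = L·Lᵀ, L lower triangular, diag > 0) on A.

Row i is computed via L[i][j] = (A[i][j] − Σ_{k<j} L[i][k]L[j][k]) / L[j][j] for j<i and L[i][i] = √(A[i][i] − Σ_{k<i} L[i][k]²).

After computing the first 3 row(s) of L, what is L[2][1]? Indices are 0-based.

Step 1: L[0][0] = √(9) = 3.
  L[1][0] = (9) / L[0][0] = 3.
Step 2: L[1][1] = √(1) = 1.
  L[2][0] = (3) / L[0][0] = 1.
  L[2][1] = (-1) / L[1][1] = -1.
Step 3: L[2][2] = √(1) = 1.

L[2][1] = -1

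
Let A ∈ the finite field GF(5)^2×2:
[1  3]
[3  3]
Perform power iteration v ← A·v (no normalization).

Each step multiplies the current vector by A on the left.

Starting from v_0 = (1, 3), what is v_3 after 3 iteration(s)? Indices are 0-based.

v_3 = (4, 1)

v_0 = (1, 3).
v_1 = A·v_0 = (0, 2).
v_2 = A·v_1 = (1, 1).
v_3 = A·v_2 = (4, 1).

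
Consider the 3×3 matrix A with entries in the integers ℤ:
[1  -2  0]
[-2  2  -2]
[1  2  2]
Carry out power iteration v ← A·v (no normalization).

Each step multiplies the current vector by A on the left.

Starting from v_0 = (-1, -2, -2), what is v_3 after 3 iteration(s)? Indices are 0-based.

v_0 = (-1, -2, -2).
v_1 = A·v_0 = (3, 2, -9).
v_2 = A·v_1 = (-1, 16, -11).
v_3 = A·v_2 = (-33, 56, 9).

v_3 = (-33, 56, 9)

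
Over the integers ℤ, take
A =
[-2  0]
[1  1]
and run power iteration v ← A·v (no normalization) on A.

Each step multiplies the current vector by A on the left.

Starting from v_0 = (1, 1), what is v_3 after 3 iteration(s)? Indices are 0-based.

v_0 = (1, 1).
v_1 = A·v_0 = (-2, 2).
v_2 = A·v_1 = (4, 0).
v_3 = A·v_2 = (-8, 4).

v_3 = (-8, 4)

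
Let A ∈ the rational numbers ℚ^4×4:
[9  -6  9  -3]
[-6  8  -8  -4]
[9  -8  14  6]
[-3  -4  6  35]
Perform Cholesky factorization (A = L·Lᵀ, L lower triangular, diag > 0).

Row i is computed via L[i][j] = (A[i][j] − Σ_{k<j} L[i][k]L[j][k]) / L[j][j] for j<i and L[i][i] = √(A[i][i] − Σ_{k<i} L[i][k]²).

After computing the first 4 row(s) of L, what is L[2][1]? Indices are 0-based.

L[2][1] = -1

Step 1: L[0][0] = √(9) = 3.
  L[1][0] = (-6) / L[0][0] = -2.
Step 2: L[1][1] = √(4) = 2.
  L[2][0] = (9) / L[0][0] = 3.
  L[2][1] = (-2) / L[1][1] = -1.
Step 3: L[2][2] = √(4) = 2.
  L[3][0] = (-3) / L[0][0] = -1.
  L[3][1] = (-6) / L[1][1] = -3.
  L[3][2] = (6) / L[2][2] = 3.
Step 4: L[3][3] = √(16) = 4.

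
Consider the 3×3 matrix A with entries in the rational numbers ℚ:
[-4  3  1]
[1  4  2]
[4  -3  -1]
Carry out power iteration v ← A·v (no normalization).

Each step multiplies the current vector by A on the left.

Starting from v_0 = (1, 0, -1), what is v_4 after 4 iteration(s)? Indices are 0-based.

v_4 = (481, 35, -481)

v_0 = (1, 0, -1).
v_1 = A·v_0 = (-5, -1, 5).
v_2 = A·v_1 = (22, 1, -22).
v_3 = A·v_2 = (-107, -18, 107).
v_4 = A·v_3 = (481, 35, -481).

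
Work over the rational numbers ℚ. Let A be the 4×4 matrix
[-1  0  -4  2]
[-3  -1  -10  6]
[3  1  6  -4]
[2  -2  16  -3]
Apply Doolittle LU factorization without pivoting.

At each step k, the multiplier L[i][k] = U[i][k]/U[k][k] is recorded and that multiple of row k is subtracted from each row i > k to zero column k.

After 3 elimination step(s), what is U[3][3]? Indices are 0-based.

U[3][3] = 3

Step 1: pivot at (0,0) is -1.
  row1 ← row1 − (3)·row0  ⇒  L[1][0]=3, U row1=(0, -1, 2, 0)
  row2 ← row2 − (-3)·row0  ⇒  L[2][0]=-3, U row2=(0, 1, -6, 2)
  row3 ← row3 − (-2)·row0  ⇒  L[3][0]=-2, U row3=(0, -2, 8, 1)
Step 2: pivot at (1,1) is -1.
  row2 ← row2 − (-1)·row1  ⇒  L[2][1]=-1, U row2=(0, 0, -4, 2)
  row3 ← row3 − (2)·row1  ⇒  L[3][1]=2, U row3=(0, 0, 4, 1)
Step 3: pivot at (2,2) is -4.
  row3 ← row3 − (-1)·row2  ⇒  L[3][2]=-1, U row3=(0, 0, 0, 3)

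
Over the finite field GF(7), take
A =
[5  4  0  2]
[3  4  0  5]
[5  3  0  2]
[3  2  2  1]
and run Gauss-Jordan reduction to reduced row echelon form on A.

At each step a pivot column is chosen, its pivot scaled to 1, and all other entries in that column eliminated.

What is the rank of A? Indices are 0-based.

rank = 4

pivot(0,0)=5: scale R0 → (1, 5, 0, 6)
  clear (1,0): R1 −= (3)R0 → (0, 3, 0, 1)
  clear (2,0): R2 −= (5)R0 → (0, 6, 0, 0)
  clear (3,0): R3 −= (3)R0 → (0, 1, 2, 4)
pivot(1,1)=3: scale R1 → (0, 1, 0, 5)
  clear (0,1): R0 −= (5)R1 → (1, 0, 0, 2)
  clear (2,1): R2 −= (6)R1 → (0, 0, 0, 5)
  clear (3,1): R3 −= (1)R1 → (0, 0, 2, 6)
pivot(2,2): swap R2↔R3
pivot(2,2)=2: scale R2 → (0, 0, 1, 3)
pivot(3,3)=5: scale R3 → (0, 0, 0, 1)
  clear (0,3): R0 −= (2)R3 → (1, 0, 0, 0)
  clear (1,3): R1 −= (5)R3 → (0, 1, 0, 0)
  clear (2,3): R2 −= (3)R3 → (0, 0, 1, 0)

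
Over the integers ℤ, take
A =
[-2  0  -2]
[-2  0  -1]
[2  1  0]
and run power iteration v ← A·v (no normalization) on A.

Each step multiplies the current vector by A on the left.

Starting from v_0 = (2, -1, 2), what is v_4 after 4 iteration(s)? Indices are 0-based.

v_0 = (2, -1, 2).
v_1 = A·v_0 = (-8, -6, 3).
v_2 = A·v_1 = (10, 13, -22).
v_3 = A·v_2 = (24, 2, 33).
v_4 = A·v_3 = (-114, -81, 50).

v_4 = (-114, -81, 50)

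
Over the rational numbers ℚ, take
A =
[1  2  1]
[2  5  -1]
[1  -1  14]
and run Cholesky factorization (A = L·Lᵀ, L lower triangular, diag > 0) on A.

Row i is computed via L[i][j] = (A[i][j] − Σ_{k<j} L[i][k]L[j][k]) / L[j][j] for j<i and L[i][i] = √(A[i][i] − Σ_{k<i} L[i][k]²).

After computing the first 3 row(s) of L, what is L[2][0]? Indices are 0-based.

Step 1: L[0][0] = √(1) = 1.
  L[1][0] = (2) / L[0][0] = 2.
Step 2: L[1][1] = √(1) = 1.
  L[2][0] = (1) / L[0][0] = 1.
  L[2][1] = (-3) / L[1][1] = -3.
Step 3: L[2][2] = √(4) = 2.

L[2][0] = 1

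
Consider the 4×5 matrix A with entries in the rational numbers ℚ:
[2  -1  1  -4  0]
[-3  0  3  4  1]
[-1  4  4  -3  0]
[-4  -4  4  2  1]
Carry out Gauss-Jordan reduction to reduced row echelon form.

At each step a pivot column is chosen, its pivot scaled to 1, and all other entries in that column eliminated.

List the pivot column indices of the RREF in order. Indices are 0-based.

pivot columns: 0, 1, 2, 3

pivot(0,0)=2: scale R0 → (1, -1/2, 1/2, -2, 0)
  clear (1,0): R1 −= (-3)R0 → (0, -3/2, 9/2, -2, 1)
  clear (2,0): R2 −= (-1)R0 → (0, 7/2, 9/2, -5, 0)
  clear (3,0): R3 −= (-4)R0 → (0, -6, 6, -6, 1)
pivot(1,1)=-3/2: scale R1 → (0, 1, -3, 4/3, -2/3)
  clear (0,1): R0 −= (-1/2)R1 → (1, 0, -1, -4/3, -1/3)
  clear (2,1): R2 −= (7/2)R1 → (0, 0, 15, -29/3, 7/3)
  clear (3,1): R3 −= (-6)R1 → (0, 0, -12, 2, -3)
pivot(2,2)=15: scale R2 → (0, 0, 1, -29/45, 7/45)
  clear (0,2): R0 −= (-1)R2 → (1, 0, 0, -89/45, -8/45)
  clear (1,2): R1 −= (-3)R2 → (0, 1, 0, -3/5, -1/5)
  clear (3,2): R3 −= (-12)R2 → (0, 0, 0, -86/15, -17/15)
pivot(3,3)=-86/15: scale R3 → (0, 0, 0, 1, 17/86)
  clear (0,3): R0 −= (-89/45)R3 → (1, 0, 0, 0, 55/258)
  clear (1,3): R1 −= (-3/5)R3 → (0, 1, 0, 0, -7/86)
  clear (2,3): R2 −= (-29/45)R3 → (0, 0, 1, 0, 73/258)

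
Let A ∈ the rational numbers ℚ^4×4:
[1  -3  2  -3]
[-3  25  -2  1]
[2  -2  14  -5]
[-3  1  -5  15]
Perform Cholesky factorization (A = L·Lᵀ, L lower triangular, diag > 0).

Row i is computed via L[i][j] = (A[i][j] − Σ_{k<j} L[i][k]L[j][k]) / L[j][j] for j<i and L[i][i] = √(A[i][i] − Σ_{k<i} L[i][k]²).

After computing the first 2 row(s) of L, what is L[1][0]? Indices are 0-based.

L[1][0] = -3

Step 1: L[0][0] = √(1) = 1.
  L[1][0] = (-3) / L[0][0] = -3.
Step 2: L[1][1] = √(16) = 4.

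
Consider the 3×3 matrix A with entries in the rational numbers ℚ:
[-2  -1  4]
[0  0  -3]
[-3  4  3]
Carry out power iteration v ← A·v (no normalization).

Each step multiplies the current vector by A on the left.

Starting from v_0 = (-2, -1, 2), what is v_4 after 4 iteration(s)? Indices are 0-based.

v_4 = (-801, 747, 189)

v_0 = (-2, -1, 2).
v_1 = A·v_0 = (13, -6, 8).
v_2 = A·v_1 = (12, -24, -39).
v_3 = A·v_2 = (-156, 117, -249).
v_4 = A·v_3 = (-801, 747, 189).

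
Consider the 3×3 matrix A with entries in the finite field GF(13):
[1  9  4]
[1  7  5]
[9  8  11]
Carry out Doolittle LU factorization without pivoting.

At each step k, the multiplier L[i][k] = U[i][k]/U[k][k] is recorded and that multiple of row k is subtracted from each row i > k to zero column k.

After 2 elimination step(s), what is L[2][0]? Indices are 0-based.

[col 0] pivot 1
  R1 -= 1*R0 → (0, 11, 1)  (L[1][0] := 1)
  R2 -= 9*R0 → (0, 5, 1)  (L[2][0] := 9)
[col 1] pivot 11
  R2 -= 4*R1 → (0, 0, 10)  (L[2][1] := 4)

L[2][0] = 9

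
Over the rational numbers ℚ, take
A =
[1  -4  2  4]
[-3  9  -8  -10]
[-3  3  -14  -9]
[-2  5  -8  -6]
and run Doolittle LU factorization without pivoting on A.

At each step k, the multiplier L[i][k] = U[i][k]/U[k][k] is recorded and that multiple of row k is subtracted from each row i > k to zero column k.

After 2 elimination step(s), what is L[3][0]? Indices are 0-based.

L[3][0] = -2

k=0: U[0][0]=1
  eliminate (1,0): mult=-3, new row 1: (0, -3, -2, 2); set L[1][0]=-3
  eliminate (2,0): mult=-3, new row 2: (0, -9, -8, 3); set L[2][0]=-3
  eliminate (3,0): mult=-2, new row 3: (0, -3, -4, 2); set L[3][0]=-2
k=1: U[1][1]=-3
  eliminate (2,1): mult=3, new row 2: (0, 0, -2, -3); set L[2][1]=3
  eliminate (3,1): mult=1, new row 3: (0, 0, -2, 0); set L[3][1]=1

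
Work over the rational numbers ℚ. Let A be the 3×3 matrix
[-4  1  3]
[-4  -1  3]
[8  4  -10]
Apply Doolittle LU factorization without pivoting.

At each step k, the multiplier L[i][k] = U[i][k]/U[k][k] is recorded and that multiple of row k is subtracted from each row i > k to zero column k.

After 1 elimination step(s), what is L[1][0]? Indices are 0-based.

k=0: U[0][0]=-4
  eliminate (1,0): mult=1, new row 1: (0, -2, 0); set L[1][0]=1
  eliminate (2,0): mult=-2, new row 2: (0, 6, -4); set L[2][0]=-2

L[1][0] = 1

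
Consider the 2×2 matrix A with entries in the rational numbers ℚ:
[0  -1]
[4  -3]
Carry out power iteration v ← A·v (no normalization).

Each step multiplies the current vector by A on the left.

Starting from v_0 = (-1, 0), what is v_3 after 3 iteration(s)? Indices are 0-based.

v_3 = (-12, -20)

v_0 = (-1, 0).
v_1 = A·v_0 = (0, -4).
v_2 = A·v_1 = (4, 12).
v_3 = A·v_2 = (-12, -20).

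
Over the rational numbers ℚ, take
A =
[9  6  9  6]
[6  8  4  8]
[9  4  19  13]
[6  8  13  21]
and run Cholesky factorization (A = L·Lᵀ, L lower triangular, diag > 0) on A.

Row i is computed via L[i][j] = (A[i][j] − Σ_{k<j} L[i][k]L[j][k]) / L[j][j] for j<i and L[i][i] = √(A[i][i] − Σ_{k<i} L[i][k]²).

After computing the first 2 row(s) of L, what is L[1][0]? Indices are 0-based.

Step 1: L[0][0] = √(9) = 3.
  L[1][0] = (6) / L[0][0] = 2.
Step 2: L[1][1] = √(4) = 2.

L[1][0] = 2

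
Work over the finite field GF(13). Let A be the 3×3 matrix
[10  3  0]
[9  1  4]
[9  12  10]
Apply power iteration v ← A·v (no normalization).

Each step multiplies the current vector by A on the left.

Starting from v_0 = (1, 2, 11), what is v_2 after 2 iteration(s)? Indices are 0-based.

v_0 = (1, 2, 11).
v_1 = A·v_0 = (3, 3, 0).
v_2 = A·v_1 = (0, 4, 11).

v_2 = (0, 4, 11)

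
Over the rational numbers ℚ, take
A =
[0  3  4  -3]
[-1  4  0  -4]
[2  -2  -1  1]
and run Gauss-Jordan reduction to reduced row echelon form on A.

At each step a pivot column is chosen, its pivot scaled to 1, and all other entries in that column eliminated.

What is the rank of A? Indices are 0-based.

rank = 3

step 1: exchange rows 0,1
step 1: normalize row 0 (÷-1) = (1, -4, 0, 4)
  row 2: subtract 2×row0 = (0, 6, -1, -7)
step 2: normalize row 1 (÷3) = (0, 1, 4/3, -1)
  row 0: subtract -4×row1 = (1, 0, 16/3, 0)
  row 2: subtract 6×row1 = (0, 0, -9, -1)
step 3: normalize row 2 (÷-9) = (0, 0, 1, 1/9)
  row 0: subtract 16/3×row2 = (1, 0, 0, -16/27)
  row 1: subtract 4/3×row2 = (0, 1, 0, -31/27)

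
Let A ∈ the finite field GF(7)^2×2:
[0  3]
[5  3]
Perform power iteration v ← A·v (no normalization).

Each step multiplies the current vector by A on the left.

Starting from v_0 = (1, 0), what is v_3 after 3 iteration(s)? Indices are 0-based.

v_0 = (1, 0).
v_1 = A·v_0 = (0, 5).
v_2 = A·v_1 = (1, 1).
v_3 = A·v_2 = (3, 1).

v_3 = (3, 1)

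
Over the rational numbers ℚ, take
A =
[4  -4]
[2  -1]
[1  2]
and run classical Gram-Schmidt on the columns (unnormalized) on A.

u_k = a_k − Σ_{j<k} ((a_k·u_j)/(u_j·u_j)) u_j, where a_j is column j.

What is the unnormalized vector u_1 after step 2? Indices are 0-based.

u_1 = (-20/21, 11/21, 58/21)

Step 1: u_0 = a_0 = (4, 2, 1).
Step 2: u_1 = a_1 − (-16/21)·u_0 = (-20/21, 11/21, 58/21).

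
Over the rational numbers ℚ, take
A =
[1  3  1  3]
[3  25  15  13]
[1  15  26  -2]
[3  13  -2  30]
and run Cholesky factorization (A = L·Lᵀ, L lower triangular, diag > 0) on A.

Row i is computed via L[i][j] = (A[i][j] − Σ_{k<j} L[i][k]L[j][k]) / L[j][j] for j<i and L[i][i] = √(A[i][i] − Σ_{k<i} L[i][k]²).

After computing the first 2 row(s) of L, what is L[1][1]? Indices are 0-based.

Step 1: L[0][0] = √(1) = 1.
  L[1][0] = (3) / L[0][0] = 3.
Step 2: L[1][1] = √(16) = 4.

L[1][1] = 4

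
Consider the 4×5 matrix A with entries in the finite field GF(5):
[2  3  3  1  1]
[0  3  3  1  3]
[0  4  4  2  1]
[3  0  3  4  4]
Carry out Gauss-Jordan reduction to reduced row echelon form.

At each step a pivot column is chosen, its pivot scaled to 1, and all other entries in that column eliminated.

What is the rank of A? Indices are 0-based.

rank = 4

pivot(0,0)=2: scale R0 → (1, 4, 4, 3, 3)
  clear (3,0): R3 −= (3)R0 → (0, 3, 1, 0, 0)
pivot(1,1)=3: scale R1 → (0, 1, 1, 2, 1)
  clear (0,1): R0 −= (4)R1 → (1, 0, 0, 0, 4)
  clear (2,1): R2 −= (4)R1 → (0, 0, 0, 4, 2)
  clear (3,1): R3 −= (3)R1 → (0, 0, 3, 4, 2)
pivot(2,2): swap R2↔R3
pivot(2,2)=3: scale R2 → (0, 0, 1, 3, 4)
  clear (1,2): R1 −= (1)R2 → (0, 1, 0, 4, 2)
pivot(3,3)=4: scale R3 → (0, 0, 0, 1, 3)
  clear (1,3): R1 −= (4)R3 → (0, 1, 0, 0, 0)
  clear (2,3): R2 −= (3)R3 → (0, 0, 1, 0, 0)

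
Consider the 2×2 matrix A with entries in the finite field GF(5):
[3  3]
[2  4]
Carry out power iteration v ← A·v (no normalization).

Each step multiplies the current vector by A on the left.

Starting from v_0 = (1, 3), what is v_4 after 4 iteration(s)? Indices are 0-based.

v_0 = (1, 3).
v_1 = A·v_0 = (2, 4).
v_2 = A·v_1 = (3, 0).
v_3 = A·v_2 = (4, 1).
v_4 = A·v_3 = (0, 2).

v_4 = (0, 2)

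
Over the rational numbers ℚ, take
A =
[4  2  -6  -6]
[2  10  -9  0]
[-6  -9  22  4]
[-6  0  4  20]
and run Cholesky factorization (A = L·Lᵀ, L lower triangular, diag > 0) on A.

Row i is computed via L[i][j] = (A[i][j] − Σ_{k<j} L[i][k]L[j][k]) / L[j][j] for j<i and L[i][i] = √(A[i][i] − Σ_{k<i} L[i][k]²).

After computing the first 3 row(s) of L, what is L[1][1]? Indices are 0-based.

Step 1: L[0][0] = √(4) = 2.
  L[1][0] = (2) / L[0][0] = 1.
Step 2: L[1][1] = √(9) = 3.
  L[2][0] = (-6) / L[0][0] = -3.
  L[2][1] = (-6) / L[1][1] = -2.
Step 3: L[2][2] = √(9) = 3.

L[1][1] = 3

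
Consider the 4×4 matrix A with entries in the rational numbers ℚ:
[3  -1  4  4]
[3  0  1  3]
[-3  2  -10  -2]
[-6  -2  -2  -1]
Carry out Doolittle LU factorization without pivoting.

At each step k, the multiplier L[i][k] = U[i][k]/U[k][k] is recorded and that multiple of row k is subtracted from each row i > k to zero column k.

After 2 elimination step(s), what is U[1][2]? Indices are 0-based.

Step 1: pivot at (0,0) is 3.
  row1 ← row1 − (1)·row0  ⇒  L[1][0]=1, U row1=(0, 1, -3, -1)
  row2 ← row2 − (-1)·row0  ⇒  L[2][0]=-1, U row2=(0, 1, -6, 2)
  row3 ← row3 − (-2)·row0  ⇒  L[3][0]=-2, U row3=(0, -4, 6, 7)
Step 2: pivot at (1,1) is 1.
  row2 ← row2 − (1)·row1  ⇒  L[2][1]=1, U row2=(0, 0, -3, 3)
  row3 ← row3 − (-4)·row1  ⇒  L[3][1]=-4, U row3=(0, 0, -6, 3)

U[1][2] = -3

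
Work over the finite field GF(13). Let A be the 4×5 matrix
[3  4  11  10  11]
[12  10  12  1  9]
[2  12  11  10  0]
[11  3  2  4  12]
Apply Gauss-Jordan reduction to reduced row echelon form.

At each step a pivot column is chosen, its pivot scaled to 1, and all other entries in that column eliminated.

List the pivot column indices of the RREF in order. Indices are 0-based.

pivot columns: 0, 1, 2, 3

pivot(0,0)=3: scale R0 → (1, 10, 8, 12, 8)
  clear (1,0): R1 −= (12)R0 → (0, 7, 7, 0, 4)
  clear (2,0): R2 −= (2)R0 → (0, 5, 8, 12, 10)
  clear (3,0): R3 −= (11)R0 → (0, 10, 5, 2, 2)
pivot(1,1)=7: scale R1 → (0, 1, 1, 0, 8)
  clear (0,1): R0 −= (10)R1 → (1, 0, 11, 12, 6)
  clear (2,1): R2 −= (5)R1 → (0, 0, 3, 12, 9)
  clear (3,1): R3 −= (10)R1 → (0, 0, 8, 2, 0)
pivot(2,2)=3: scale R2 → (0, 0, 1, 4, 3)
  clear (0,2): R0 −= (11)R2 → (1, 0, 0, 7, 12)
  clear (1,2): R1 −= (1)R2 → (0, 1, 0, 9, 5)
  clear (3,2): R3 −= (8)R2 → (0, 0, 0, 9, 2)
pivot(3,3)=9: scale R3 → (0, 0, 0, 1, 6)
  clear (0,3): R0 −= (7)R3 → (1, 0, 0, 0, 9)
  clear (1,3): R1 −= (9)R3 → (0, 1, 0, 0, 3)
  clear (2,3): R2 −= (4)R3 → (0, 0, 1, 0, 5)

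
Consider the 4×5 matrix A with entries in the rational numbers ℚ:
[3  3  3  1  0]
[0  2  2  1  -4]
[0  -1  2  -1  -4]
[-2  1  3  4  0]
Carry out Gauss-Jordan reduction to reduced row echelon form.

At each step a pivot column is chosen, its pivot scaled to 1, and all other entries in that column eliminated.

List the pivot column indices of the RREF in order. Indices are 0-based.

[1] R0 /= 3  ⇒  (1, 1, 1, 1/3, 0)
     R3 -= -2·R0  ⇒  (0, 3, 5, 14/3, 0)
[2] R1 /= 2  ⇒  (0, 1, 1, 1/2, -2)
     R0 -= 1·R1  ⇒  (1, 0, 0, -1/6, 2)
     R2 -= -1·R1  ⇒  (0, 0, 3, -1/2, -6)
     R3 -= 3·R1  ⇒  (0, 0, 2, 19/6, 6)
[3] R2 /= 3  ⇒  (0, 0, 1, -1/6, -2)
     R1 -= 1·R2  ⇒  (0, 1, 0, 2/3, 0)
     R3 -= 2·R2  ⇒  (0, 0, 0, 7/2, 10)
[4] R3 /= 7/2  ⇒  (0, 0, 0, 1, 20/7)
     R0 -= -1/6·R3  ⇒  (1, 0, 0, 0, 52/21)
     R1 -= 2/3·R3  ⇒  (0, 1, 0, 0, -40/21)
     R2 -= -1/6·R3  ⇒  (0, 0, 1, 0, -32/21)

pivot columns: 0, 1, 2, 3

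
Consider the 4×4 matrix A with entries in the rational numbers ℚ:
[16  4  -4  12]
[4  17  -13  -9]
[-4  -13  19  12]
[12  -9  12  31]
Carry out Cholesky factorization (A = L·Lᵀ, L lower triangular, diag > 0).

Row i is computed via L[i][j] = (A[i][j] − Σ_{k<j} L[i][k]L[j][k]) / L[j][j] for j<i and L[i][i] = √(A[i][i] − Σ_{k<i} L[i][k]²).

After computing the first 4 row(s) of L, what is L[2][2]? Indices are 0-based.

Step 1: L[0][0] = √(16) = 4.
  L[1][0] = (4) / L[0][0] = 1.
Step 2: L[1][1] = √(16) = 4.
  L[2][0] = (-4) / L[0][0] = -1.
  L[2][1] = (-12) / L[1][1] = -3.
Step 3: L[2][2] = √(9) = 3.
  L[3][0] = (12) / L[0][0] = 3.
  L[3][1] = (-12) / L[1][1] = -3.
  L[3][2] = (6) / L[2][2] = 2.
Step 4: L[3][3] = √(9) = 3.

L[2][2] = 3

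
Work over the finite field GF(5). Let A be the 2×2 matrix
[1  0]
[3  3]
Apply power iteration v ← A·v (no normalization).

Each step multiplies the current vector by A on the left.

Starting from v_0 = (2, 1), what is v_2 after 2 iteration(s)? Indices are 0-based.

v_2 = (2, 3)

v_0 = (2, 1).
v_1 = A·v_0 = (2, 4).
v_2 = A·v_1 = (2, 3).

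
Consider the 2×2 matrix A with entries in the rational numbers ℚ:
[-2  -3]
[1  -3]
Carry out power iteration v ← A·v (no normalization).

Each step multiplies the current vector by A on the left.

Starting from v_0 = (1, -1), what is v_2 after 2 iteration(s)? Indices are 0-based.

v_2 = (-14, -11)

v_0 = (1, -1).
v_1 = A·v_0 = (1, 4).
v_2 = A·v_1 = (-14, -11).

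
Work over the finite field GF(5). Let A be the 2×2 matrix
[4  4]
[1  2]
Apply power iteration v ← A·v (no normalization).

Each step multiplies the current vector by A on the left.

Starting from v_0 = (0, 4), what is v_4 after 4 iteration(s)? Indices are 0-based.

v_4 = (3, 2)

v_0 = (0, 4).
v_1 = A·v_0 = (1, 3).
v_2 = A·v_1 = (1, 2).
v_3 = A·v_2 = (2, 0).
v_4 = A·v_3 = (3, 2).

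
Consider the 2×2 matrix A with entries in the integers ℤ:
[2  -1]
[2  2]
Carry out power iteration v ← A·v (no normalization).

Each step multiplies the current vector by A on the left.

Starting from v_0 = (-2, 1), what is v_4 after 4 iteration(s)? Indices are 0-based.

v_0 = (-2, 1).
v_1 = A·v_0 = (-5, -2).
v_2 = A·v_1 = (-8, -14).
v_3 = A·v_2 = (-2, -44).
v_4 = A·v_3 = (40, -92).

v_4 = (40, -92)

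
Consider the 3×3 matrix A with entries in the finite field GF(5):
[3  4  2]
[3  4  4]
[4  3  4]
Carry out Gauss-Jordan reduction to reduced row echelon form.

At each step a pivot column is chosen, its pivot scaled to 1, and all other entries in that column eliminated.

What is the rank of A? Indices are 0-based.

step 1: normalize row 0 (÷3) = (1, 3, 4)
  row 1: subtract 3×row0 = (0, 0, 2)
  row 2: subtract 4×row0 = (0, 1, 3)
step 2: exchange rows 1,2
step 2: normalize row 1 (÷1) = (0, 1, 3)
  row 0: subtract 3×row1 = (1, 0, 0)
step 3: normalize row 2 (÷2) = (0, 0, 1)
  row 1: subtract 3×row2 = (0, 1, 0)

rank = 3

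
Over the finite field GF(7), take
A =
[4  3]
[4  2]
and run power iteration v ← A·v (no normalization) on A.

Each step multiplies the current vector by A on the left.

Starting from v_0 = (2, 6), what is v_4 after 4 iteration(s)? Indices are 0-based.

v_4 = (2, 3)

v_0 = (2, 6).
v_1 = A·v_0 = (5, 6).
v_2 = A·v_1 = (3, 4).
v_3 = A·v_2 = (3, 6).
v_4 = A·v_3 = (2, 3).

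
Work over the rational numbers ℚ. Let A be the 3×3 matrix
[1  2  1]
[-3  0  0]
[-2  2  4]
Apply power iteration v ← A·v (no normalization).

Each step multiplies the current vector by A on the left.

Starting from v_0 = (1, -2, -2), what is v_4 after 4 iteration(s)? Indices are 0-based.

v_0 = (1, -2, -2).
v_1 = A·v_0 = (-5, -3, -14).
v_2 = A·v_1 = (-25, 15, -52).
v_3 = A·v_2 = (-47, 75, -128).
v_4 = A·v_3 = (-25, 141, -268).

v_4 = (-25, 141, -268)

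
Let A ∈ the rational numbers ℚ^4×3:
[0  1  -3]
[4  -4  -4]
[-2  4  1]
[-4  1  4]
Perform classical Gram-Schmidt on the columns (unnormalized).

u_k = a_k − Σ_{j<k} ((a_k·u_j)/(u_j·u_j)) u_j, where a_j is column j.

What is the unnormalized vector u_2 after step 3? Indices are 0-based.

Step 1: u_0 = a_0 = (0, 4, -2, -4).
Step 2: u_1 = a_1 − (-7/9)·u_0 = (1, -8/9, 22/9, -19/9).
Step 3: u_2 = a_2 − (-17/18)·u_0 − (-49/110)·u_1 = (-281/110, -34/55, 1/5, -79/110).

u_2 = (-281/110, -34/55, 1/5, -79/110)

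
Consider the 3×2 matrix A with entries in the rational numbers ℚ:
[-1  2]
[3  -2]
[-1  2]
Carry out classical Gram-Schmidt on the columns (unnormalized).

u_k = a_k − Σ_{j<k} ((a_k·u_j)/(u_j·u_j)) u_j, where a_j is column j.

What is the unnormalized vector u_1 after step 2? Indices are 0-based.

Step 1: u_0 = a_0 = (-1, 3, -1).
Step 2: u_1 = a_1 − (-10/11)·u_0 = (12/11, 8/11, 12/11).

u_1 = (12/11, 8/11, 12/11)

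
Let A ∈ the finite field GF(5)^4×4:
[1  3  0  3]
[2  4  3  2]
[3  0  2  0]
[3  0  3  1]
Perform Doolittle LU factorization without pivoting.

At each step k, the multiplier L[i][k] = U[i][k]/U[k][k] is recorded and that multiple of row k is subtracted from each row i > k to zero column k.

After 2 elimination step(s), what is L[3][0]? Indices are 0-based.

L[3][0] = 3

k=0: U[0][0]=1
  eliminate (1,0): mult=2, new row 1: (0, 3, 3, 1); set L[1][0]=2
  eliminate (2,0): mult=3, new row 2: (0, 1, 2, 1); set L[2][0]=3
  eliminate (3,0): mult=3, new row 3: (0, 1, 3, 2); set L[3][0]=3
k=1: U[1][1]=3
  eliminate (2,1): mult=2, new row 2: (0, 0, 1, 4); set L[2][1]=2
  eliminate (3,1): mult=2, new row 3: (0, 0, 2, 0); set L[3][1]=2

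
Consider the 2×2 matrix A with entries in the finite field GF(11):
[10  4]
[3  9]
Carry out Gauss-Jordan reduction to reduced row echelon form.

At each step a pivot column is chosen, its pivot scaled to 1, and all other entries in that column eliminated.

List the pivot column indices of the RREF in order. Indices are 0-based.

pivot columns: 0, 1

[1] R0 /= 10  ⇒  (1, 7)
     R1 -= 3·R0  ⇒  (0, 10)
[2] R1 /= 10  ⇒  (0, 1)
     R0 -= 7·R1  ⇒  (1, 0)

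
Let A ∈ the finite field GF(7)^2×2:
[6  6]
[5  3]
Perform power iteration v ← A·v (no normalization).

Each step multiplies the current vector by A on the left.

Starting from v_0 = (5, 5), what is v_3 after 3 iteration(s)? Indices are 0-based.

v_0 = (5, 5).
v_1 = A·v_0 = (4, 5).
v_2 = A·v_1 = (5, 0).
v_3 = A·v_2 = (2, 4).

v_3 = (2, 4)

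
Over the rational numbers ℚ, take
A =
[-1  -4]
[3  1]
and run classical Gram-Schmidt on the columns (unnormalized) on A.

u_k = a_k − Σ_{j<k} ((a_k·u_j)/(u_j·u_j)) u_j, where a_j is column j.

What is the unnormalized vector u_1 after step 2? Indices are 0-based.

u_1 = (-33/10, -11/10)

Step 1: u_0 = a_0 = (-1, 3).
Step 2: u_1 = a_1 − (7/10)·u_0 = (-33/10, -11/10).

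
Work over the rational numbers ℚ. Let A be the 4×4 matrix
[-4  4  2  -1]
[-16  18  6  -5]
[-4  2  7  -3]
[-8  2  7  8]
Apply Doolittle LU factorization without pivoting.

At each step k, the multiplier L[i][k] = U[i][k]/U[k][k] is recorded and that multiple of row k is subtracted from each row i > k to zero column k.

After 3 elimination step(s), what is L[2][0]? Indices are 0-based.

L[2][0] = 1

k=0: U[0][0]=-4
  eliminate (1,0): mult=4, new row 1: (0, 2, -2, -1); set L[1][0]=4
  eliminate (2,0): mult=1, new row 2: (0, -2, 5, -2); set L[2][0]=1
  eliminate (3,0): mult=2, new row 3: (0, -6, 3, 10); set L[3][0]=2
k=1: U[1][1]=2
  eliminate (2,1): mult=-1, new row 2: (0, 0, 3, -3); set L[2][1]=-1
  eliminate (3,1): mult=-3, new row 3: (0, 0, -3, 7); set L[3][1]=-3
k=2: U[2][2]=3
  eliminate (3,2): mult=-1, new row 3: (0, 0, 0, 4); set L[3][2]=-1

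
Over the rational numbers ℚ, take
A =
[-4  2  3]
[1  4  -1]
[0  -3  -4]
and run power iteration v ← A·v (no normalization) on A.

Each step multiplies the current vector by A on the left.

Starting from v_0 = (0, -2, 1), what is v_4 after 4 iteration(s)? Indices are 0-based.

v_4 = (-287, -762, 385)

v_0 = (0, -2, 1).
v_1 = A·v_0 = (-1, -9, 2).
v_2 = A·v_1 = (-8, -39, 19).
v_3 = A·v_2 = (11, -183, 41).
v_4 = A·v_3 = (-287, -762, 385).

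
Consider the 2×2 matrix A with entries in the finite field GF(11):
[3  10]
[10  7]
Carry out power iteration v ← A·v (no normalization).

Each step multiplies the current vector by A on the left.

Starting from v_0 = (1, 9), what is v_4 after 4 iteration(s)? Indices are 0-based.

v_0 = (1, 9).
v_1 = A·v_0 = (5, 7).
v_2 = A·v_1 = (8, 0).
v_3 = A·v_2 = (2, 3).
v_4 = A·v_3 = (3, 8).

v_4 = (3, 8)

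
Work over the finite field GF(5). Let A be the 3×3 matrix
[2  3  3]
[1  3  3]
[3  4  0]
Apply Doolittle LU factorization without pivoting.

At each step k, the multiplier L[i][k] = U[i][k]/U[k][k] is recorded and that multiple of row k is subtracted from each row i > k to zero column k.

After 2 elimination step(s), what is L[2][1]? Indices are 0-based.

Step 1: pivot at (0,0) is 2.
  row1 ← row1 − (3)·row0  ⇒  L[1][0]=3, U row1=(0, 4, 4)
  row2 ← row2 − (4)·row0  ⇒  L[2][0]=4, U row2=(0, 2, 3)
Step 2: pivot at (1,1) is 4.
  row2 ← row2 − (3)·row1  ⇒  L[2][1]=3, U row2=(0, 0, 1)

L[2][1] = 3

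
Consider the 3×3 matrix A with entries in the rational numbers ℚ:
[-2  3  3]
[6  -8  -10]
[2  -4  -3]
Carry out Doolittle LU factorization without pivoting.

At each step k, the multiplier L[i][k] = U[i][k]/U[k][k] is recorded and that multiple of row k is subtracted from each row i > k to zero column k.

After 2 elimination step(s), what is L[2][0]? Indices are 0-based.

L[2][0] = -1

Step 1: pivot at (0,0) is -2.
  row1 ← row1 − (-3)·row0  ⇒  L[1][0]=-3, U row1=(0, 1, -1)
  row2 ← row2 − (-1)·row0  ⇒  L[2][0]=-1, U row2=(0, -1, 0)
Step 2: pivot at (1,1) is 1.
  row2 ← row2 − (-1)·row1  ⇒  L[2][1]=-1, U row2=(0, 0, -1)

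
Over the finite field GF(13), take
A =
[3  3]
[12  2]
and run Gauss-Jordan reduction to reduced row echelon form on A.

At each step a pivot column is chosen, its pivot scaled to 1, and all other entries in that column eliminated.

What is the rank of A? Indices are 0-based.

step 1: normalize row 0 (÷3) = (1, 1)
  row 1: subtract 12×row0 = (0, 3)
step 2: normalize row 1 (÷3) = (0, 1)
  row 0: subtract 1×row1 = (1, 0)

rank = 2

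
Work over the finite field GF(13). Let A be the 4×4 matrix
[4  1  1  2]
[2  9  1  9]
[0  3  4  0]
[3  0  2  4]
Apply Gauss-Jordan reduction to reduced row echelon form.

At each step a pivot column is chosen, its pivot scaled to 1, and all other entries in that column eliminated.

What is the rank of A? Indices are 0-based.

pivot(0,0)=4: scale R0 → (1, 10, 10, 7)
  clear (1,0): R1 −= (2)R0 → (0, 2, 7, 8)
  clear (3,0): R3 −= (3)R0 → (0, 9, 11, 9)
pivot(1,1)=2: scale R1 → (0, 1, 10, 4)
  clear (0,1): R0 −= (10)R1 → (1, 0, 1, 6)
  clear (2,1): R2 −= (3)R1 → (0, 0, 0, 1)
  clear (3,1): R3 −= (9)R1 → (0, 0, 12, 12)
pivot(2,2): swap R2↔R3
pivot(2,2)=12: scale R2 → (0, 0, 1, 1)
  clear (0,2): R0 −= (1)R2 → (1, 0, 0, 5)
  clear (1,2): R1 −= (10)R2 → (0, 1, 0, 7)
pivot(3,3)=1: scale R3 → (0, 0, 0, 1)
  clear (0,3): R0 −= (5)R3 → (1, 0, 0, 0)
  clear (1,3): R1 −= (7)R3 → (0, 1, 0, 0)
  clear (2,3): R2 −= (1)R3 → (0, 0, 1, 0)

rank = 4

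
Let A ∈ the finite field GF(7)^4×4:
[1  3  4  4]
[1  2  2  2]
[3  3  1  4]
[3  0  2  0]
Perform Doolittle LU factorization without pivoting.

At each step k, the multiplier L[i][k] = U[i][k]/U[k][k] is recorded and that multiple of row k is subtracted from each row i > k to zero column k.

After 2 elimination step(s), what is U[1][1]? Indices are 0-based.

U[1][1] = 6

Step 1: pivot at (0,0) is 1.
  row1 ← row1 − (1)·row0  ⇒  L[1][0]=1, U row1=(0, 6, 5, 5)
  row2 ← row2 − (3)·row0  ⇒  L[2][0]=3, U row2=(0, 1, 3, 6)
  row3 ← row3 − (3)·row0  ⇒  L[3][0]=3, U row3=(0, 5, 4, 2)
Step 2: pivot at (1,1) is 6.
  row2 ← row2 − (6)·row1  ⇒  L[2][1]=6, U row2=(0, 0, 1, 4)
  row3 ← row3 − (2)·row1  ⇒  L[3][1]=2, U row3=(0, 0, 1, 6)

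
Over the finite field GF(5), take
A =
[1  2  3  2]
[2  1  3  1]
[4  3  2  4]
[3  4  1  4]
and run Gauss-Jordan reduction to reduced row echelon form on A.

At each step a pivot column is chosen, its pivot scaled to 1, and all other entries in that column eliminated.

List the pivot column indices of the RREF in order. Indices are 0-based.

pivot columns: 0, 1, 2, 3

pivot(0,0)=1: scale R0 → (1, 2, 3, 2)
  clear (1,0): R1 −= (2)R0 → (0, 2, 2, 2)
  clear (2,0): R2 −= (4)R0 → (0, 0, 0, 1)
  clear (3,0): R3 −= (3)R0 → (0, 3, 2, 3)
pivot(1,1)=2: scale R1 → (0, 1, 1, 1)
  clear (0,1): R0 −= (2)R1 → (1, 0, 1, 0)
  clear (3,1): R3 −= (3)R1 → (0, 0, 4, 0)
pivot(2,2): swap R2↔R3
pivot(2,2)=4: scale R2 → (0, 0, 1, 0)
  clear (0,2): R0 −= (1)R2 → (1, 0, 0, 0)
  clear (1,2): R1 −= (1)R2 → (0, 1, 0, 1)
pivot(3,3)=1: scale R3 → (0, 0, 0, 1)
  clear (1,3): R1 −= (1)R3 → (0, 1, 0, 0)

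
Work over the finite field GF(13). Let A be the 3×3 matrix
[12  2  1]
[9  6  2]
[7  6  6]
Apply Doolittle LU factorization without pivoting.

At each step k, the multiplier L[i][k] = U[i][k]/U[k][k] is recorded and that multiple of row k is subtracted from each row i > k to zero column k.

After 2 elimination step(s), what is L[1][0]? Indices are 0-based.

L[1][0] = 4

[col 0] pivot 12
  R1 -= 4*R0 → (0, 11, 11)  (L[1][0] := 4)
  R2 -= 6*R0 → (0, 7, 0)  (L[2][0] := 6)
[col 1] pivot 11
  R2 -= 3*R1 → (0, 0, 6)  (L[2][1] := 3)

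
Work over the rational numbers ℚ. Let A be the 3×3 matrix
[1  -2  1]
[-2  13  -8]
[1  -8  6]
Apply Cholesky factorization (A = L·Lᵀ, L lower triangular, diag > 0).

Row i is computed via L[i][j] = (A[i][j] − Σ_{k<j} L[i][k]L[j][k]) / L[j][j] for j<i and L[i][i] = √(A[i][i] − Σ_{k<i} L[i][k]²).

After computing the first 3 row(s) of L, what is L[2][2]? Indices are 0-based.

Step 1: L[0][0] = √(1) = 1.
  L[1][0] = (-2) / L[0][0] = -2.
Step 2: L[1][1] = √(9) = 3.
  L[2][0] = (1) / L[0][0] = 1.
  L[2][1] = (-6) / L[1][1] = -2.
Step 3: L[2][2] = √(1) = 1.

L[2][2] = 1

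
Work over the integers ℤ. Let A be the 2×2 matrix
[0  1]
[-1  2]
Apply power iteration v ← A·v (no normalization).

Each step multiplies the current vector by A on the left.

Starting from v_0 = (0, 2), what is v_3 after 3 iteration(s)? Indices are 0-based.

v_3 = (6, 8)

v_0 = (0, 2).
v_1 = A·v_0 = (2, 4).
v_2 = A·v_1 = (4, 6).
v_3 = A·v_2 = (6, 8).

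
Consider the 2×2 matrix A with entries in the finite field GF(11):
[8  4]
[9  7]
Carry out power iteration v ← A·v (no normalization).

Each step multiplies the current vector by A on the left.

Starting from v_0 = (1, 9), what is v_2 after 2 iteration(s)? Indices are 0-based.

v_2 = (2, 9)

v_0 = (1, 9).
v_1 = A·v_0 = (0, 6).
v_2 = A·v_1 = (2, 9).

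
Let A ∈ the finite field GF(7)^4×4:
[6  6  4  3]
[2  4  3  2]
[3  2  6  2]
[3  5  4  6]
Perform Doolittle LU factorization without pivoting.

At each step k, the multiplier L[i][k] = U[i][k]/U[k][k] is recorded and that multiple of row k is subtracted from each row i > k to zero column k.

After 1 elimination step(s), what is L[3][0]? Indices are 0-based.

L[3][0] = 4

k=0: U[0][0]=6
  eliminate (1,0): mult=5, new row 1: (0, 2, 4, 1); set L[1][0]=5
  eliminate (2,0): mult=4, new row 2: (0, 6, 4, 4); set L[2][0]=4
  eliminate (3,0): mult=4, new row 3: (0, 2, 2, 1); set L[3][0]=4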